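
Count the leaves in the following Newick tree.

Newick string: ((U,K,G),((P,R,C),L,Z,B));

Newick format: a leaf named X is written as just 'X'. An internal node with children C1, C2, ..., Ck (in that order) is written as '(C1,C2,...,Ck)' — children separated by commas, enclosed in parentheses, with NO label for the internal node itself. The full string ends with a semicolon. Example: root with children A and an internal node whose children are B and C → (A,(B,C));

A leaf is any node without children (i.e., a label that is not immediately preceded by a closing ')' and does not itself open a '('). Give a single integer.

Newick: ((U,K,G),((P,R,C),L,Z,B));
Scan left-to-right; a leaf is any maximal label run not followed by '(':
  pos 2: leaf 'U' → count = 1
  pos 4: leaf 'K' → count = 2
  pos 6: leaf 'G' → count = 3
  pos 11: leaf 'P' → count = 4
  pos 13: leaf 'R' → count = 5
  pos 15: leaf 'C' → count = 6
  pos 18: leaf 'L' → count = 7
  pos 20: leaf 'Z' → count = 8
  pos 22: leaf 'B' → count = 9
Total leaves: 9

Answer: 9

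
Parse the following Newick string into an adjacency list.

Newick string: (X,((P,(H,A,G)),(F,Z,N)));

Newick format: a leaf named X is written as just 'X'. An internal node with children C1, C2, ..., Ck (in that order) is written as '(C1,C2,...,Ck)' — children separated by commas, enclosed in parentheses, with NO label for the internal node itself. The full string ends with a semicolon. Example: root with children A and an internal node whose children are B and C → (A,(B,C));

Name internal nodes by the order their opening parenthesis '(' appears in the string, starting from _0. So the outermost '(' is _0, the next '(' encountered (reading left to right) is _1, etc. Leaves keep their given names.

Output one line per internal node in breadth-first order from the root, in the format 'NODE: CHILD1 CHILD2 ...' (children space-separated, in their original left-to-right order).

Input: (X,((P,(H,A,G)),(F,Z,N)));
Scanning left-to-right, naming '(' by encounter order:
  pos 0: '(' -> open internal node _0 (depth 1)
  pos 3: '(' -> open internal node _1 (depth 2)
  pos 4: '(' -> open internal node _2 (depth 3)
  pos 7: '(' -> open internal node _3 (depth 4)
  pos 13: ')' -> close internal node _3 (now at depth 3)
  pos 14: ')' -> close internal node _2 (now at depth 2)
  pos 16: '(' -> open internal node _4 (depth 3)
  pos 22: ')' -> close internal node _4 (now at depth 2)
  pos 23: ')' -> close internal node _1 (now at depth 1)
  pos 24: ')' -> close internal node _0 (now at depth 0)
Total internal nodes: 5
BFS adjacency from root:
  _0: X _1
  _1: _2 _4
  _2: P _3
  _4: F Z N
  _3: H A G

Answer: _0: X _1
_1: _2 _4
_2: P _3
_4: F Z N
_3: H A G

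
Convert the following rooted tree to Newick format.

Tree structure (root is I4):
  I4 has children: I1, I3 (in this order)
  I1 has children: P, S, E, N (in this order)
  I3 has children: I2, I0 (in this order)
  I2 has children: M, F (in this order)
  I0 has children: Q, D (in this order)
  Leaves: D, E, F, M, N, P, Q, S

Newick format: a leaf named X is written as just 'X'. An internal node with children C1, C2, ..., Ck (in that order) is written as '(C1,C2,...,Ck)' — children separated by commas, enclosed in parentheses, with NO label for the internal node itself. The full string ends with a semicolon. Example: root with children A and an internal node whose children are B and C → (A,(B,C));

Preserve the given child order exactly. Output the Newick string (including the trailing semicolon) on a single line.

internal I4 with children ['I1', 'I3']
  internal I1 with children ['P', 'S', 'E', 'N']
    leaf 'P' → 'P'
    leaf 'S' → 'S'
    leaf 'E' → 'E'
    leaf 'N' → 'N'
  → '(P,S,E,N)'
  internal I3 with children ['I2', 'I0']
    internal I2 with children ['M', 'F']
      leaf 'M' → 'M'
      leaf 'F' → 'F'
    → '(M,F)'
    internal I0 with children ['Q', 'D']
      leaf 'Q' → 'Q'
      leaf 'D' → 'D'
    → '(Q,D)'
  → '((M,F),(Q,D))'
→ '((P,S,E,N),((M,F),(Q,D)))'
Final: ((P,S,E,N),((M,F),(Q,D)));

Answer: ((P,S,E,N),((M,F),(Q,D)));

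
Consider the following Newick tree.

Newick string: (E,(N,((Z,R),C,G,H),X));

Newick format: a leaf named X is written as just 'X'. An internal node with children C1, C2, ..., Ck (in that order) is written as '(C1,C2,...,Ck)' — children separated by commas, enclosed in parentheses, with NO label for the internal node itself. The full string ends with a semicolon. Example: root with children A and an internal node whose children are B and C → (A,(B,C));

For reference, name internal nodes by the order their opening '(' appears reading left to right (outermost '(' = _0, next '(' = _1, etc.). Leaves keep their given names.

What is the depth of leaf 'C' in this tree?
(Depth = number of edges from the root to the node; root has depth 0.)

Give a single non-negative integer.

Answer: 3

Derivation:
Newick: (E,(N,((Z,R),C,G,H),X));
Naming internals by '(' encounter order: outermost '(' = _0, next = _1, ...
Query node: C
Path from root: _0 -> _1 -> _2 -> C
Depth of C: 3 (number of edges from root)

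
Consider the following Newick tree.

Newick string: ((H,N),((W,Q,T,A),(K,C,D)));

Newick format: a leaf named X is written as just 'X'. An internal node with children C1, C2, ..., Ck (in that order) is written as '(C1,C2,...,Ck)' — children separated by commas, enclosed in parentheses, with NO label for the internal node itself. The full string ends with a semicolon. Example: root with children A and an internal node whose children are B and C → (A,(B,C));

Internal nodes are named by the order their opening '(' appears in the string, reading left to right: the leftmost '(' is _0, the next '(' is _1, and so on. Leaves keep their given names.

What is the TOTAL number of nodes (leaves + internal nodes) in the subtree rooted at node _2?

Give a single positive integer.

Newick: ((H,N),((W,Q,T,A),(K,C,D)));
Locate _2: it is the '(' at position 7 (the 3rd '(' reading left to right).
Query: subtree rooted at _2
_2: subtree_size = 1 + 9
  _3: subtree_size = 1 + 4
    W: subtree_size = 1 + 0
    Q: subtree_size = 1 + 0
    T: subtree_size = 1 + 0
    A: subtree_size = 1 + 0
  _4: subtree_size = 1 + 3
    K: subtree_size = 1 + 0
    C: subtree_size = 1 + 0
    D: subtree_size = 1 + 0
Total subtree size of _2: 10

Answer: 10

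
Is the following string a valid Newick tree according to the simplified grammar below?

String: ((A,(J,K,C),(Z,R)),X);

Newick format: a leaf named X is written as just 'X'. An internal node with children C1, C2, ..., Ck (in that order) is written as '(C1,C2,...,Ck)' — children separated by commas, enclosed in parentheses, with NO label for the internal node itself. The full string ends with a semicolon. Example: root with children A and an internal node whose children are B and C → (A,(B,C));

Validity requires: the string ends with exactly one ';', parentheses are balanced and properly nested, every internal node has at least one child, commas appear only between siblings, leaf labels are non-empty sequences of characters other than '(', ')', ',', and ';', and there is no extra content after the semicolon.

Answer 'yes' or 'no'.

Input: ((A,(J,K,C),(Z,R)),X);
Paren balance: 4 '(' vs 4 ')' OK
Ends with single ';': True
Full parse: OK
Valid: True

Answer: yes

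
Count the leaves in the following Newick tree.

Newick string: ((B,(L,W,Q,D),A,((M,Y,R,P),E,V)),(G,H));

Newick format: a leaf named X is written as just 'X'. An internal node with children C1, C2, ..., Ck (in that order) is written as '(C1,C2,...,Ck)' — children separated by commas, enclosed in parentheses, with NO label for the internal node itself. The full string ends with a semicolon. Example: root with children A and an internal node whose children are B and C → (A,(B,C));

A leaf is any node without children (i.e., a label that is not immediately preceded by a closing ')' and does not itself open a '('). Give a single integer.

Answer: 14

Derivation:
Newick: ((B,(L,W,Q,D),A,((M,Y,R,P),E,V)),(G,H));
Scan left-to-right; a leaf is any maximal label run not followed by '(':
  pos 2: leaf 'B' → count = 1
  pos 5: leaf 'L' → count = 2
  pos 7: leaf 'W' → count = 3
  pos 9: leaf 'Q' → count = 4
  pos 11: leaf 'D' → count = 5
  pos 14: leaf 'A' → count = 6
  pos 18: leaf 'M' → count = 7
  pos 20: leaf 'Y' → count = 8
  pos 22: leaf 'R' → count = 9
  pos 24: leaf 'P' → count = 10
  pos 27: leaf 'E' → count = 11
  pos 29: leaf 'V' → count = 12
  pos 34: leaf 'G' → count = 13
  pos 36: leaf 'H' → count = 14
Total leaves: 14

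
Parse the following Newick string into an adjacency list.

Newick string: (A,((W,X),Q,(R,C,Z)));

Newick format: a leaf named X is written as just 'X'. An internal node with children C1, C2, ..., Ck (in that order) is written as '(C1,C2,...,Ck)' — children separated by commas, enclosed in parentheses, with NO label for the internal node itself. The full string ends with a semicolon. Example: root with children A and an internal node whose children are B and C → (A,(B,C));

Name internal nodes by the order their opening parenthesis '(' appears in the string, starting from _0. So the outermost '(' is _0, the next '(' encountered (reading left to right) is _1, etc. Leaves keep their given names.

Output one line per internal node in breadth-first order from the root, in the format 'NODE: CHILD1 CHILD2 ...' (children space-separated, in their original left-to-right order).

Answer: _0: A _1
_1: _2 Q _3
_2: W X
_3: R C Z

Derivation:
Input: (A,((W,X),Q,(R,C,Z)));
Scanning left-to-right, naming '(' by encounter order:
  pos 0: '(' -> open internal node _0 (depth 1)
  pos 3: '(' -> open internal node _1 (depth 2)
  pos 4: '(' -> open internal node _2 (depth 3)
  pos 8: ')' -> close internal node _2 (now at depth 2)
  pos 12: '(' -> open internal node _3 (depth 3)
  pos 18: ')' -> close internal node _3 (now at depth 2)
  pos 19: ')' -> close internal node _1 (now at depth 1)
  pos 20: ')' -> close internal node _0 (now at depth 0)
Total internal nodes: 4
BFS adjacency from root:
  _0: A _1
  _1: _2 Q _3
  _2: W X
  _3: R C Z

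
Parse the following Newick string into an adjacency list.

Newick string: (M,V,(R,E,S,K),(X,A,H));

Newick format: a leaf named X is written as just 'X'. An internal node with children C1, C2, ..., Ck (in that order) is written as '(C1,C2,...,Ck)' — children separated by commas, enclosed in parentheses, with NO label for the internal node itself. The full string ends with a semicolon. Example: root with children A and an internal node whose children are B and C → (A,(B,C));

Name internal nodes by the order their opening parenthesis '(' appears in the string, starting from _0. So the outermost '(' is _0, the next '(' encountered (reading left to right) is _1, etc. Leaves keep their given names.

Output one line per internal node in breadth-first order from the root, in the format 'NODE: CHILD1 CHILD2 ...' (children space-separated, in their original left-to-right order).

Input: (M,V,(R,E,S,K),(X,A,H));
Scanning left-to-right, naming '(' by encounter order:
  pos 0: '(' -> open internal node _0 (depth 1)
  pos 5: '(' -> open internal node _1 (depth 2)
  pos 13: ')' -> close internal node _1 (now at depth 1)
  pos 15: '(' -> open internal node _2 (depth 2)
  pos 21: ')' -> close internal node _2 (now at depth 1)
  pos 22: ')' -> close internal node _0 (now at depth 0)
Total internal nodes: 3
BFS adjacency from root:
  _0: M V _1 _2
  _1: R E S K
  _2: X A H

Answer: _0: M V _1 _2
_1: R E S K
_2: X A H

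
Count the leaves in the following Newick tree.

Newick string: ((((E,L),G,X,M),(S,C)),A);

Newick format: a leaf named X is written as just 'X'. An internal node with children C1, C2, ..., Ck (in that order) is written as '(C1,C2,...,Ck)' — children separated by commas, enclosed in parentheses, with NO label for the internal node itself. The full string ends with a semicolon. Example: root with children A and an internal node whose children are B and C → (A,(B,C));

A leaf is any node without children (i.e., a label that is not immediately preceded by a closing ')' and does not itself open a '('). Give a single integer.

Newick: ((((E,L),G,X,M),(S,C)),A);
Scan left-to-right; a leaf is any maximal label run not followed by '(':
  pos 4: leaf 'E' → count = 1
  pos 6: leaf 'L' → count = 2
  pos 9: leaf 'G' → count = 3
  pos 11: leaf 'X' → count = 4
  pos 13: leaf 'M' → count = 5
  pos 17: leaf 'S' → count = 6
  pos 19: leaf 'C' → count = 7
  pos 23: leaf 'A' → count = 8
Total leaves: 8

Answer: 8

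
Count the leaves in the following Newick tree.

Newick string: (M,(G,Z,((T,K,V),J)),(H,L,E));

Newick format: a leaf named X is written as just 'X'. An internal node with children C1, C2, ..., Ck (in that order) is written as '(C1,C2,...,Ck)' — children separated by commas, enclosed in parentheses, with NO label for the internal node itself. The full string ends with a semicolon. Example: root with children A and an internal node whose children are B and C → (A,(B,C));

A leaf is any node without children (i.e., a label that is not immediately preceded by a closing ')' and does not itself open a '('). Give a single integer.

Newick: (M,(G,Z,((T,K,V),J)),(H,L,E));
Scan left-to-right; a leaf is any maximal label run not followed by '(':
  pos 1: leaf 'M' → count = 1
  pos 4: leaf 'G' → count = 2
  pos 6: leaf 'Z' → count = 3
  pos 10: leaf 'T' → count = 4
  pos 12: leaf 'K' → count = 5
  pos 14: leaf 'V' → count = 6
  pos 17: leaf 'J' → count = 7
  pos 22: leaf 'H' → count = 8
  pos 24: leaf 'L' → count = 9
  pos 26: leaf 'E' → count = 10
Total leaves: 10

Answer: 10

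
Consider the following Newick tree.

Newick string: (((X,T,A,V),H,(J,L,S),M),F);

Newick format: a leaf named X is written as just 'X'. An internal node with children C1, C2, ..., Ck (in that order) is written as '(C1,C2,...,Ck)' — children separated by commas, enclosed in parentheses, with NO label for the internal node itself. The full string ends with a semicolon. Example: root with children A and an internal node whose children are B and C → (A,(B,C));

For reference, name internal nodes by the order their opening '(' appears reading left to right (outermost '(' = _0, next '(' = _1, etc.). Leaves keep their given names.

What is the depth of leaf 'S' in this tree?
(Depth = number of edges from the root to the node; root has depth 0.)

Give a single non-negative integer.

Newick: (((X,T,A,V),H,(J,L,S),M),F);
Naming internals by '(' encounter order: outermost '(' = _0, next = _1, ...
Query node: S
Path from root: _0 -> _1 -> _3 -> S
Depth of S: 3 (number of edges from root)

Answer: 3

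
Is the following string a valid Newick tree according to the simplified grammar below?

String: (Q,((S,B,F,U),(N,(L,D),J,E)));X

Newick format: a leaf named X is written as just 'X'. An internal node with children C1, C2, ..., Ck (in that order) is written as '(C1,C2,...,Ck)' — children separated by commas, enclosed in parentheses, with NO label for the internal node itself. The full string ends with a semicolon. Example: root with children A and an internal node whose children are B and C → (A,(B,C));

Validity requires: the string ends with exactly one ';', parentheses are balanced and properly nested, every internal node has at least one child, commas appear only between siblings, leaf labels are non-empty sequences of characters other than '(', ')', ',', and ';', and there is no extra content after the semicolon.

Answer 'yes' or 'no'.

Input: (Q,((S,B,F,U),(N,(L,D),J,E)));X
Paren balance: 5 '(' vs 5 ')' OK
Ends with single ';': False
Full parse: FAILS (must end with ;)
Valid: False

Answer: no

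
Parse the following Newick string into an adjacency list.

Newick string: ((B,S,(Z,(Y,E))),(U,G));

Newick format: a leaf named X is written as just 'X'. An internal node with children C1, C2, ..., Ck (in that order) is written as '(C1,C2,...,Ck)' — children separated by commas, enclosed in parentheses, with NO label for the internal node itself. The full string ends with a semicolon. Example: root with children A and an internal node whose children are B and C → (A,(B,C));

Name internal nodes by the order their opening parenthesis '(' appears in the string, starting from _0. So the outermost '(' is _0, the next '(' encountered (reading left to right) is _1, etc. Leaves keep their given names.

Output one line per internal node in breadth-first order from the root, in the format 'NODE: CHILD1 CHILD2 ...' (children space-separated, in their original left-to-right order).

Input: ((B,S,(Z,(Y,E))),(U,G));
Scanning left-to-right, naming '(' by encounter order:
  pos 0: '(' -> open internal node _0 (depth 1)
  pos 1: '(' -> open internal node _1 (depth 2)
  pos 6: '(' -> open internal node _2 (depth 3)
  pos 9: '(' -> open internal node _3 (depth 4)
  pos 13: ')' -> close internal node _3 (now at depth 3)
  pos 14: ')' -> close internal node _2 (now at depth 2)
  pos 15: ')' -> close internal node _1 (now at depth 1)
  pos 17: '(' -> open internal node _4 (depth 2)
  pos 21: ')' -> close internal node _4 (now at depth 1)
  pos 22: ')' -> close internal node _0 (now at depth 0)
Total internal nodes: 5
BFS adjacency from root:
  _0: _1 _4
  _1: B S _2
  _4: U G
  _2: Z _3
  _3: Y E

Answer: _0: _1 _4
_1: B S _2
_4: U G
_2: Z _3
_3: Y E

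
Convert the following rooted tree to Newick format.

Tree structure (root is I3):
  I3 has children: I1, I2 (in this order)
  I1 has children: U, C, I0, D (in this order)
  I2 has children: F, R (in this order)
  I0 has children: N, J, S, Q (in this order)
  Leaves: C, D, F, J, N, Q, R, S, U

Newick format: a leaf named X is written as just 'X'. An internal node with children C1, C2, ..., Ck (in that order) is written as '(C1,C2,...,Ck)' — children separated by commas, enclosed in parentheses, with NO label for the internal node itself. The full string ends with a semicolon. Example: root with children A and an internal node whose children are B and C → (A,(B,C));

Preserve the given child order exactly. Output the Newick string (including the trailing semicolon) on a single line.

internal I3 with children ['I1', 'I2']
  internal I1 with children ['U', 'C', 'I0', 'D']
    leaf 'U' → 'U'
    leaf 'C' → 'C'
    internal I0 with children ['N', 'J', 'S', 'Q']
      leaf 'N' → 'N'
      leaf 'J' → 'J'
      leaf 'S' → 'S'
      leaf 'Q' → 'Q'
    → '(N,J,S,Q)'
    leaf 'D' → 'D'
  → '(U,C,(N,J,S,Q),D)'
  internal I2 with children ['F', 'R']
    leaf 'F' → 'F'
    leaf 'R' → 'R'
  → '(F,R)'
→ '((U,C,(N,J,S,Q),D),(F,R))'
Final: ((U,C,(N,J,S,Q),D),(F,R));

Answer: ((U,C,(N,J,S,Q),D),(F,R));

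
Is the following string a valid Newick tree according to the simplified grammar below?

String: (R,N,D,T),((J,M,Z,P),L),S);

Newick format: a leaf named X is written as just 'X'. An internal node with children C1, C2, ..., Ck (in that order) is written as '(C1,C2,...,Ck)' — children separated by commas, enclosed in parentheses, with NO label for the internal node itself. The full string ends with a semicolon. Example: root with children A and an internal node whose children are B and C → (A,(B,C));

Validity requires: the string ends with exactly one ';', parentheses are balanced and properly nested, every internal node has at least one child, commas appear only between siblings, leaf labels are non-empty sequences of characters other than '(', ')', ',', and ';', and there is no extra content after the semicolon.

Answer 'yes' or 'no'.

Answer: no

Derivation:
Input: (R,N,D,T),((J,M,Z,P),L),S);
Paren balance: 3 '(' vs 4 ')' MISMATCH
Ends with single ';': True
Full parse: FAILS (extra content after tree at pos 9)
Valid: False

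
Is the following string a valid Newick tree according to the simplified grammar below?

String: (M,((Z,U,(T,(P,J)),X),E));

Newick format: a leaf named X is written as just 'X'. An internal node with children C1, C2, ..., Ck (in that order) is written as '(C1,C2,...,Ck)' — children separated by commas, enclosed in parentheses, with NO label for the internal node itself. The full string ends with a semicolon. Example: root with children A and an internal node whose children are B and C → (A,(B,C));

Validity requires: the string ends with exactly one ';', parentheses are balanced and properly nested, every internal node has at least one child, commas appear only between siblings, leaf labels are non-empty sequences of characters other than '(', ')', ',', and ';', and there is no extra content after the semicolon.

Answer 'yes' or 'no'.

Answer: yes

Derivation:
Input: (M,((Z,U,(T,(P,J)),X),E));
Paren balance: 5 '(' vs 5 ')' OK
Ends with single ';': True
Full parse: OK
Valid: True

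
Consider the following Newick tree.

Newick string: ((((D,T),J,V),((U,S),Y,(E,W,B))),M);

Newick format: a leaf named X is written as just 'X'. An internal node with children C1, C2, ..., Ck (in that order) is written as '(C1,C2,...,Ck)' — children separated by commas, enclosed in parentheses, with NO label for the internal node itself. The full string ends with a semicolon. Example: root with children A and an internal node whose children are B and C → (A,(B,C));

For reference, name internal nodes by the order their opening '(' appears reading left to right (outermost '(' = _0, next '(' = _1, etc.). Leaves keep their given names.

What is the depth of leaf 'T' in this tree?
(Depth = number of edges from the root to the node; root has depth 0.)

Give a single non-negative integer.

Answer: 4

Derivation:
Newick: ((((D,T),J,V),((U,S),Y,(E,W,B))),M);
Naming internals by '(' encounter order: outermost '(' = _0, next = _1, ...
Query node: T
Path from root: _0 -> _1 -> _2 -> _3 -> T
Depth of T: 4 (number of edges from root)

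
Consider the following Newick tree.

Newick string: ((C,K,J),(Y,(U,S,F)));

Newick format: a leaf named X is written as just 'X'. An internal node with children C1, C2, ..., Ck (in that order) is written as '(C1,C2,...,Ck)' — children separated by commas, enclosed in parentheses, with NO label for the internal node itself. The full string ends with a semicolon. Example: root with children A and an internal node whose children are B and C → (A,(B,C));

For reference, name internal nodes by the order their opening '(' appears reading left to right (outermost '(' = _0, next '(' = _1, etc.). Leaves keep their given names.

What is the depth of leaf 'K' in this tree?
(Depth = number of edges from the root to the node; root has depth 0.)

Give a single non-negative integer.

Answer: 2

Derivation:
Newick: ((C,K,J),(Y,(U,S,F)));
Naming internals by '(' encounter order: outermost '(' = _0, next = _1, ...
Query node: K
Path from root: _0 -> _1 -> K
Depth of K: 2 (number of edges from root)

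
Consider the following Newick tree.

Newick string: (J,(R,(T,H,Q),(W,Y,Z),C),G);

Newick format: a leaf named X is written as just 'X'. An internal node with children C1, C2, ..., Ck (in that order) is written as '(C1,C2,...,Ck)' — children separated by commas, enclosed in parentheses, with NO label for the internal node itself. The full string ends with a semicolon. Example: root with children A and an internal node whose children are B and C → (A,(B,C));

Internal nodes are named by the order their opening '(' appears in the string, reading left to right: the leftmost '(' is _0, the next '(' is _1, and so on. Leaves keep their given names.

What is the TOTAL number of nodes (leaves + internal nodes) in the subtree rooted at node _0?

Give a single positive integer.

Answer: 14

Derivation:
Newick: (J,(R,(T,H,Q),(W,Y,Z),C),G);
Locate _0: it is the '(' at position 0 (the 1st '(' reading left to right).
Query: subtree rooted at _0
_0: subtree_size = 1 + 13
  J: subtree_size = 1 + 0
  _1: subtree_size = 1 + 10
    R: subtree_size = 1 + 0
    _2: subtree_size = 1 + 3
      T: subtree_size = 1 + 0
      H: subtree_size = 1 + 0
      Q: subtree_size = 1 + 0
    _3: subtree_size = 1 + 3
      W: subtree_size = 1 + 0
      Y: subtree_size = 1 + 0
      Z: subtree_size = 1 + 0
    C: subtree_size = 1 + 0
  G: subtree_size = 1 + 0
Total subtree size of _0: 14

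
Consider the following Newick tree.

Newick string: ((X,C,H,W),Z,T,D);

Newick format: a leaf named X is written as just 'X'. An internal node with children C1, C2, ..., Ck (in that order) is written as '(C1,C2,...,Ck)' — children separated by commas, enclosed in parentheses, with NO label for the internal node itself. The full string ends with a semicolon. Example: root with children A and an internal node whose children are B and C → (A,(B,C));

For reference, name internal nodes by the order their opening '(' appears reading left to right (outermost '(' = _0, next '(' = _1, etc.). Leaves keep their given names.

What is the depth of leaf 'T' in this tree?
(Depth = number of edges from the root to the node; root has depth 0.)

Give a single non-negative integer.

Newick: ((X,C,H,W),Z,T,D);
Naming internals by '(' encounter order: outermost '(' = _0, next = _1, ...
Query node: T
Path from root: _0 -> T
Depth of T: 1 (number of edges from root)

Answer: 1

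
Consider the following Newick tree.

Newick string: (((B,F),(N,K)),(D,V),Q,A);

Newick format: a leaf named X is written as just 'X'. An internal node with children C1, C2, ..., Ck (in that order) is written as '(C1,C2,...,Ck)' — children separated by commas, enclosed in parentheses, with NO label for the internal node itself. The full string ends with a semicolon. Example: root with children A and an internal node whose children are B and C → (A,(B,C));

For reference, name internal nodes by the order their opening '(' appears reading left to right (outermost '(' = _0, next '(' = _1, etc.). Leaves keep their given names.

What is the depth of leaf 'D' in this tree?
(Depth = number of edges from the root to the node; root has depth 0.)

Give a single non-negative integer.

Newick: (((B,F),(N,K)),(D,V),Q,A);
Naming internals by '(' encounter order: outermost '(' = _0, next = _1, ...
Query node: D
Path from root: _0 -> _4 -> D
Depth of D: 2 (number of edges from root)

Answer: 2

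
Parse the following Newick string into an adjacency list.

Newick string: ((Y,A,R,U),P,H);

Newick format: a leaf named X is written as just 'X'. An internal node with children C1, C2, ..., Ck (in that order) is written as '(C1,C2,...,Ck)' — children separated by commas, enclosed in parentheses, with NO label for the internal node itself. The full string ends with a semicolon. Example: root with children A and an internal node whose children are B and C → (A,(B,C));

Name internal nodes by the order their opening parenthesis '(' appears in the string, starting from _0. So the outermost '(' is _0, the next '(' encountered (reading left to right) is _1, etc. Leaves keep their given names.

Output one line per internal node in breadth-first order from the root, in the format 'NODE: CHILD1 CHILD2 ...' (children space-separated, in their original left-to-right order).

Input: ((Y,A,R,U),P,H);
Scanning left-to-right, naming '(' by encounter order:
  pos 0: '(' -> open internal node _0 (depth 1)
  pos 1: '(' -> open internal node _1 (depth 2)
  pos 9: ')' -> close internal node _1 (now at depth 1)
  pos 14: ')' -> close internal node _0 (now at depth 0)
Total internal nodes: 2
BFS adjacency from root:
  _0: _1 P H
  _1: Y A R U

Answer: _0: _1 P H
_1: Y A R U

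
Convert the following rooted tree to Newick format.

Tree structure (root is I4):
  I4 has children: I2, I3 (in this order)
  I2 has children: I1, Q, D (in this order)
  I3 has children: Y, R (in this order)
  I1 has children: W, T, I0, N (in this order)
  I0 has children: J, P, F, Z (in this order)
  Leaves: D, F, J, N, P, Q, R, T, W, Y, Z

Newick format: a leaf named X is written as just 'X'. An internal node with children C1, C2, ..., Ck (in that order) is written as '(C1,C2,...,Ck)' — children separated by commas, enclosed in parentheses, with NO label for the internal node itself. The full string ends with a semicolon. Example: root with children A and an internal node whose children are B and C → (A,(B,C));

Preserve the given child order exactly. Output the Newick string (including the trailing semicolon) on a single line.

internal I4 with children ['I2', 'I3']
  internal I2 with children ['I1', 'Q', 'D']
    internal I1 with children ['W', 'T', 'I0', 'N']
      leaf 'W' → 'W'
      leaf 'T' → 'T'
      internal I0 with children ['J', 'P', 'F', 'Z']
        leaf 'J' → 'J'
        leaf 'P' → 'P'
        leaf 'F' → 'F'
        leaf 'Z' → 'Z'
      → '(J,P,F,Z)'
      leaf 'N' → 'N'
    → '(W,T,(J,P,F,Z),N)'
    leaf 'Q' → 'Q'
    leaf 'D' → 'D'
  → '((W,T,(J,P,F,Z),N),Q,D)'
  internal I3 with children ['Y', 'R']
    leaf 'Y' → 'Y'
    leaf 'R' → 'R'
  → '(Y,R)'
→ '(((W,T,(J,P,F,Z),N),Q,D),(Y,R))'
Final: (((W,T,(J,P,F,Z),N),Q,D),(Y,R));

Answer: (((W,T,(J,P,F,Z),N),Q,D),(Y,R));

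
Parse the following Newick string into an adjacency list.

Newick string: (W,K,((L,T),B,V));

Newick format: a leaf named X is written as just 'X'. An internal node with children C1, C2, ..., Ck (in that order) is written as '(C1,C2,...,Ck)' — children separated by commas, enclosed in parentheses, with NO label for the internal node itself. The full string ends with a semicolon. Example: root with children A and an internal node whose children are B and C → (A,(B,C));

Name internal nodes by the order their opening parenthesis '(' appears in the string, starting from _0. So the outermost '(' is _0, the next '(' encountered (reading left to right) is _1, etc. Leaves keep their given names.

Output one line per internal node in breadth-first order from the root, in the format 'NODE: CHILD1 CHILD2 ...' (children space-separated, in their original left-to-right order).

Answer: _0: W K _1
_1: _2 B V
_2: L T

Derivation:
Input: (W,K,((L,T),B,V));
Scanning left-to-right, naming '(' by encounter order:
  pos 0: '(' -> open internal node _0 (depth 1)
  pos 5: '(' -> open internal node _1 (depth 2)
  pos 6: '(' -> open internal node _2 (depth 3)
  pos 10: ')' -> close internal node _2 (now at depth 2)
  pos 15: ')' -> close internal node _1 (now at depth 1)
  pos 16: ')' -> close internal node _0 (now at depth 0)
Total internal nodes: 3
BFS adjacency from root:
  _0: W K _1
  _1: _2 B V
  _2: L T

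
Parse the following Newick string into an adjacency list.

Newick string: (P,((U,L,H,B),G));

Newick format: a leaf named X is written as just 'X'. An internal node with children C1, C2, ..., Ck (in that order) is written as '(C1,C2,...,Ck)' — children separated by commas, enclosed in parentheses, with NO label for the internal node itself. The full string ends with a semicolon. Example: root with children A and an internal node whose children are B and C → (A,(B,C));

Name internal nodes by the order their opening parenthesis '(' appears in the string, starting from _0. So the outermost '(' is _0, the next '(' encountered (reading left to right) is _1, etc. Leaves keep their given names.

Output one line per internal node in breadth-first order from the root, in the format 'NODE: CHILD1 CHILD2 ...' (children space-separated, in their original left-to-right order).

Input: (P,((U,L,H,B),G));
Scanning left-to-right, naming '(' by encounter order:
  pos 0: '(' -> open internal node _0 (depth 1)
  pos 3: '(' -> open internal node _1 (depth 2)
  pos 4: '(' -> open internal node _2 (depth 3)
  pos 12: ')' -> close internal node _2 (now at depth 2)
  pos 15: ')' -> close internal node _1 (now at depth 1)
  pos 16: ')' -> close internal node _0 (now at depth 0)
Total internal nodes: 3
BFS adjacency from root:
  _0: P _1
  _1: _2 G
  _2: U L H B

Answer: _0: P _1
_1: _2 G
_2: U L H B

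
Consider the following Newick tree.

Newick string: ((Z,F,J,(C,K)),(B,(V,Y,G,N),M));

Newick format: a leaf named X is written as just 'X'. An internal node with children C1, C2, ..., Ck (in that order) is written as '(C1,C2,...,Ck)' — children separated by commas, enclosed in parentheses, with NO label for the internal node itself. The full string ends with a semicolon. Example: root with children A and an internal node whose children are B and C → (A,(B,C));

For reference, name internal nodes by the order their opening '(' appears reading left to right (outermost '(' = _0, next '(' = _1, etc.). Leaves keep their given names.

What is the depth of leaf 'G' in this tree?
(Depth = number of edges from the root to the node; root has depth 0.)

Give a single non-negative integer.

Answer: 3

Derivation:
Newick: ((Z,F,J,(C,K)),(B,(V,Y,G,N),M));
Naming internals by '(' encounter order: outermost '(' = _0, next = _1, ...
Query node: G
Path from root: _0 -> _3 -> _4 -> G
Depth of G: 3 (number of edges from root)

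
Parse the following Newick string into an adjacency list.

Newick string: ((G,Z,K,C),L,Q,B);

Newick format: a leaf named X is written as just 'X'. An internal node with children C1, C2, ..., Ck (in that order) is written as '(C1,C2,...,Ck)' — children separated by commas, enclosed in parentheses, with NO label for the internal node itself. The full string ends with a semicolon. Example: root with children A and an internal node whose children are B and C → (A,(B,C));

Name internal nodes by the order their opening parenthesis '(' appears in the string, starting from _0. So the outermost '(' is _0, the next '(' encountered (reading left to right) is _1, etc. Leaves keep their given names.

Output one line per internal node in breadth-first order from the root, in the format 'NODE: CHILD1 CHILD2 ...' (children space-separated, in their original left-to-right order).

Answer: _0: _1 L Q B
_1: G Z K C

Derivation:
Input: ((G,Z,K,C),L,Q,B);
Scanning left-to-right, naming '(' by encounter order:
  pos 0: '(' -> open internal node _0 (depth 1)
  pos 1: '(' -> open internal node _1 (depth 2)
  pos 9: ')' -> close internal node _1 (now at depth 1)
  pos 16: ')' -> close internal node _0 (now at depth 0)
Total internal nodes: 2
BFS adjacency from root:
  _0: _1 L Q B
  _1: G Z K C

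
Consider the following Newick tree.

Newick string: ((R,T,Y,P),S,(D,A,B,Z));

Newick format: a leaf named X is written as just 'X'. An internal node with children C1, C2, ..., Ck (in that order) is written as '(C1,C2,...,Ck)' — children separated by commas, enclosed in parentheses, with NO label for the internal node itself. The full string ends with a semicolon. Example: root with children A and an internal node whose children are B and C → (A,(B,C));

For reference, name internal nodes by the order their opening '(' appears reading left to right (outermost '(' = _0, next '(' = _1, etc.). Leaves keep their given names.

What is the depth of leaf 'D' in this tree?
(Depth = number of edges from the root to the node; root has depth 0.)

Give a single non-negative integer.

Newick: ((R,T,Y,P),S,(D,A,B,Z));
Naming internals by '(' encounter order: outermost '(' = _0, next = _1, ...
Query node: D
Path from root: _0 -> _2 -> D
Depth of D: 2 (number of edges from root)

Answer: 2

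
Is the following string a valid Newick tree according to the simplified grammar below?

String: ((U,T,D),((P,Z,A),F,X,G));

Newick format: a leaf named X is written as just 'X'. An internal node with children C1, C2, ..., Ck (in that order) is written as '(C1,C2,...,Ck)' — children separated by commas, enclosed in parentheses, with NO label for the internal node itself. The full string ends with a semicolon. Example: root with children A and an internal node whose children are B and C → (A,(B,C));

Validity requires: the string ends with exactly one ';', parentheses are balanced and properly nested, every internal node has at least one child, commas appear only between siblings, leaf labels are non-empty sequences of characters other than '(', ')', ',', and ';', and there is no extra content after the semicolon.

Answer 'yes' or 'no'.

Answer: yes

Derivation:
Input: ((U,T,D),((P,Z,A),F,X,G));
Paren balance: 4 '(' vs 4 ')' OK
Ends with single ';': True
Full parse: OK
Valid: True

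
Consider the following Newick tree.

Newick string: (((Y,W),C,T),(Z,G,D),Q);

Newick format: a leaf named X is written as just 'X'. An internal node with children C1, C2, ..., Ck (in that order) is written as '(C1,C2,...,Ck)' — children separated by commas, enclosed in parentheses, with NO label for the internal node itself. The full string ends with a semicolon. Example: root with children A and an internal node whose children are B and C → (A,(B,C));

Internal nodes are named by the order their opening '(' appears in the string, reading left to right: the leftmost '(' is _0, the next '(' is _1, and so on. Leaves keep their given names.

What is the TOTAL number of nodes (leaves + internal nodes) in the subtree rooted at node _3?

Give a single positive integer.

Newick: (((Y,W),C,T),(Z,G,D),Q);
Locate _3: it is the '(' at position 13 (the 4th '(' reading left to right).
Query: subtree rooted at _3
_3: subtree_size = 1 + 3
  Z: subtree_size = 1 + 0
  G: subtree_size = 1 + 0
  D: subtree_size = 1 + 0
Total subtree size of _3: 4

Answer: 4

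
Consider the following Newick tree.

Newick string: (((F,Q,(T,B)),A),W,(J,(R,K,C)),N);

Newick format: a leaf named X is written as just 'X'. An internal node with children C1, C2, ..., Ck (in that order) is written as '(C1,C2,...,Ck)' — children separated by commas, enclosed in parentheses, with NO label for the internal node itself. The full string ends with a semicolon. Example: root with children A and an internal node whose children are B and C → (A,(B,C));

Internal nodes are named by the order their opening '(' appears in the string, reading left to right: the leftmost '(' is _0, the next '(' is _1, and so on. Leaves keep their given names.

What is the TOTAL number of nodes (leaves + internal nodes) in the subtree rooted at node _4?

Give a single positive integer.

Answer: 6

Derivation:
Newick: (((F,Q,(T,B)),A),W,(J,(R,K,C)),N);
Locate _4: it is the '(' at position 19 (the 5th '(' reading left to right).
Query: subtree rooted at _4
_4: subtree_size = 1 + 5
  J: subtree_size = 1 + 0
  _5: subtree_size = 1 + 3
    R: subtree_size = 1 + 0
    K: subtree_size = 1 + 0
    C: subtree_size = 1 + 0
Total subtree size of _4: 6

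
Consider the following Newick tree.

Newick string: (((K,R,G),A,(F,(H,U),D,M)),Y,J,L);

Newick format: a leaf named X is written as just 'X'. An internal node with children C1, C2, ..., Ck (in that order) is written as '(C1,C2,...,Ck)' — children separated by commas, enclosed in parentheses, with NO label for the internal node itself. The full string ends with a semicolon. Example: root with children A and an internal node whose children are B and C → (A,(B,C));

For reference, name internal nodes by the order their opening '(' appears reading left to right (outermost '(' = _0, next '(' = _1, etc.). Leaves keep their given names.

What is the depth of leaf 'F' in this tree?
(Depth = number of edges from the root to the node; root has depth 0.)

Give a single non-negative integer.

Answer: 3

Derivation:
Newick: (((K,R,G),A,(F,(H,U),D,M)),Y,J,L);
Naming internals by '(' encounter order: outermost '(' = _0, next = _1, ...
Query node: F
Path from root: _0 -> _1 -> _3 -> F
Depth of F: 3 (number of edges from root)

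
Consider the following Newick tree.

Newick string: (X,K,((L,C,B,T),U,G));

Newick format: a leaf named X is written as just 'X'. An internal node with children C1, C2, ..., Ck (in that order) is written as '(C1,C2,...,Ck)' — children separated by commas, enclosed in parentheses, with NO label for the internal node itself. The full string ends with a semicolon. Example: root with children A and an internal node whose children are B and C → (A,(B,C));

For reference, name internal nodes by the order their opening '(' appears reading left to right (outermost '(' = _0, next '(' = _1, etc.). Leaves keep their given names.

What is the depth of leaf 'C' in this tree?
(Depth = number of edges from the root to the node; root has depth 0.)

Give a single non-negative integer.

Answer: 3

Derivation:
Newick: (X,K,((L,C,B,T),U,G));
Naming internals by '(' encounter order: outermost '(' = _0, next = _1, ...
Query node: C
Path from root: _0 -> _1 -> _2 -> C
Depth of C: 3 (number of edges from root)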